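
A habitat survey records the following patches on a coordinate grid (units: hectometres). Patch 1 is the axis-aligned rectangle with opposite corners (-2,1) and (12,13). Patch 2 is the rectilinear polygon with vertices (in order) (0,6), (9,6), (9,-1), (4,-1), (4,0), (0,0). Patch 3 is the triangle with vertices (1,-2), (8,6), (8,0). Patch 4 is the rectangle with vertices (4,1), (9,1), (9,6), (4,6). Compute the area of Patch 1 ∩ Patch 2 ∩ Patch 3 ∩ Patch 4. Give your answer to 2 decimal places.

The intersection is the polygon with vertices (8,6), (8,1), (4,1), (4,1.429).
By the shoelace formula its area is 10.86.

10.86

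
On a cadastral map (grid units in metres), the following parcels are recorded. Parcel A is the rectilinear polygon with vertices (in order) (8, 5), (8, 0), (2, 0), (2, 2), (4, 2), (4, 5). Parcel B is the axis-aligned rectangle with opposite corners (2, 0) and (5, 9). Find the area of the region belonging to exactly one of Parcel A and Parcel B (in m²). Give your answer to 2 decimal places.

|Parcel A| = 24, |Parcel B| = 27, |Parcel A∩Parcel B| = 9.
|Parcel A △ Parcel B| = |Parcel A| + |Parcel B| − 2·|Parcel A∩Parcel B| = 24 + 27 − 18 = 33.00.

33.00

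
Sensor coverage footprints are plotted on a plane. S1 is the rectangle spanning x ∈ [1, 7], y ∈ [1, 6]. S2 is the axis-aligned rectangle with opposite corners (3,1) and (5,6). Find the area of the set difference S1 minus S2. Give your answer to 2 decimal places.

20.00

|S1∩S2|: x∈[3,5], y∈[1,6] → 2·5 = 10.
|S1| = 30.
|S1 ∖ S2| = |S1| − |S1∩S2| = 30 − 10 = 20.00.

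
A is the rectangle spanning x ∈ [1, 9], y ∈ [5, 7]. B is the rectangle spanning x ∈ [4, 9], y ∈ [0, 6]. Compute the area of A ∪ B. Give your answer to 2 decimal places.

By inclusion–exclusion:
Individual areas: |A| = 16, |B| = 30.
|A∩B|: x∈[4,9], y∈[5,6] → 5·1 = 5.
|A ∪ B| = 46 − 5 = 41.00.

41.00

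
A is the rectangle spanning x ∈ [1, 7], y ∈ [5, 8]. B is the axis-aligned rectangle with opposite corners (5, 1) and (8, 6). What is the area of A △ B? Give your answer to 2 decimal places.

29.00

|A∩B|: x∈[5,7], y∈[5,6] → 2·1 = 2.
|A △ B| = |A| + |B| − 2·|A∩B| = 18 + 15 − 4 = 29.00.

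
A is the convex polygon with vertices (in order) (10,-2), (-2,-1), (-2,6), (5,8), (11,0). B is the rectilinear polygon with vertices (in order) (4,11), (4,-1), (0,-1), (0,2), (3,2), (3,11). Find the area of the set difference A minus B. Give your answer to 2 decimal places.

|A| = 92, |A∩B| = 17.5714.
|A ∖ B| = |A| − |A∩B| = 92 − 17.5714 = 74.43.

74.43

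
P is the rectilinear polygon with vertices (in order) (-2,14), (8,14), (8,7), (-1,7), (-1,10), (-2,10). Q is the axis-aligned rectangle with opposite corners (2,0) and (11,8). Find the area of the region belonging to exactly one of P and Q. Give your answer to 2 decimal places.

127.00

|P| = 67, |Q| = 72, |P∩Q| = 6.
|P △ Q| = |P| + |Q| − 2·|P∩Q| = 67 + 72 − 12 = 127.00.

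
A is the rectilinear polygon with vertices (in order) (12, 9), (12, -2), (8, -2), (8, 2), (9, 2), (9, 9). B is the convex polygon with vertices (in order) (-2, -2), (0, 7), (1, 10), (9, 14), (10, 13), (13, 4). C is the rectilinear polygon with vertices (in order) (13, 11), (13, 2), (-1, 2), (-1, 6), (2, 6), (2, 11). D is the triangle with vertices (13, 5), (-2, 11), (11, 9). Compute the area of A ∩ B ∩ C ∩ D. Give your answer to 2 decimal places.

The intersection is the polygon with vertices (9,9), (11,9), (12,7), (12,5.4), (9,6.6).
By the shoelace formula its area is 8.00.

8.00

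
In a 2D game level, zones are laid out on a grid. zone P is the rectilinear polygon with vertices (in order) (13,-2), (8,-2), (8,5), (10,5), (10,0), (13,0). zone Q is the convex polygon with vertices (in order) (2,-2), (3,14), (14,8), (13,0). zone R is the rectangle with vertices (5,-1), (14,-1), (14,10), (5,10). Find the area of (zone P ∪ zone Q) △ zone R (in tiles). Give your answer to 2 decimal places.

|zone P ∪ zone Q| = 141.7273.
|(zone P ∪ zone Q) ∩ zone R| = 90.3106.
|(zone P ∪ zone Q) △ zone R| = 141.7273 + 99 − 180.6212 = 60.11.

60.11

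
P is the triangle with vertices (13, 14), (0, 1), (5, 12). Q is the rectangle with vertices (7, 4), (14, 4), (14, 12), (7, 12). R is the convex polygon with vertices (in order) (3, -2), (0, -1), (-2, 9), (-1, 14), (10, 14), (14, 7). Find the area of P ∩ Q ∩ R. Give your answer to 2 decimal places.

The intersection is the polygon with vertices (7,12), (11,12), (7,8).
By the shoelace formula its area is 8.00.

8.00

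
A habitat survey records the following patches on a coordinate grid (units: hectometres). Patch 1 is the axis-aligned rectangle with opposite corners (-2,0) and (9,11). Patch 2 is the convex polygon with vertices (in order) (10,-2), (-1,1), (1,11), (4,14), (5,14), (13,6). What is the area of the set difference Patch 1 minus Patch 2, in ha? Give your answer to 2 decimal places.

|Patch 1| = 121, |Patch 1∩Patch 2| = 97.6667.
|Patch 1 ∖ Patch 2| = |Patch 1| − |Patch 1∩Patch 2| = 121 − 97.6667 = 23.33.

23.33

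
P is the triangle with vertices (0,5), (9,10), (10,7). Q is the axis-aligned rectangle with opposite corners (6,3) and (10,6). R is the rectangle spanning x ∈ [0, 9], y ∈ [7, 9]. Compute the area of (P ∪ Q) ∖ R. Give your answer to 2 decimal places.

|P ∪ Q| = 28.
|(P ∪ Q) ∩ R| = 7.2.
|(P ∪ Q) ∖ R| = 28 − 7.2 = 20.80.

20.80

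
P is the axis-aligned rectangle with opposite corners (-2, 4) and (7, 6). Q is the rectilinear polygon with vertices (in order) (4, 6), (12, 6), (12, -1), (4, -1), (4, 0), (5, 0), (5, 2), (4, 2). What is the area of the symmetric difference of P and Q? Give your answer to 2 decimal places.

60.00

|P| = 18, |Q| = 54, |P∩Q| = 6.
|P △ Q| = |P| + |Q| − 2·|P∩Q| = 18 + 54 − 12 = 60.00.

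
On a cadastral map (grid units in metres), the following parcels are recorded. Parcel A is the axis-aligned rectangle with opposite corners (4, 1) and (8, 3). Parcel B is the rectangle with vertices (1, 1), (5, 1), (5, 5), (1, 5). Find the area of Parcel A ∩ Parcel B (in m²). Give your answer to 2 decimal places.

|Parcel A∩Parcel B|: x∈[4,5], y∈[1,3] → 1·2 = 2.

2.00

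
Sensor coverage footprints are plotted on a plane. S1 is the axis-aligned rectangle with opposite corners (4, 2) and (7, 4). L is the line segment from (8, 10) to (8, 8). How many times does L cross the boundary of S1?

0

The segment lies entirely outside S1 and never meets its boundary.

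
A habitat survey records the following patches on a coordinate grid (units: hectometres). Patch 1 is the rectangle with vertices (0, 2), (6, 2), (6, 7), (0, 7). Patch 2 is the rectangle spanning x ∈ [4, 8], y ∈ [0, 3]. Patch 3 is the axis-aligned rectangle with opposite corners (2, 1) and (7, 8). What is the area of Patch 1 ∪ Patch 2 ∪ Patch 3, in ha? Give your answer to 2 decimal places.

By inclusion–exclusion:
Individual areas: |Patch 1| = 30, |Patch 2| = 12, |Patch 3| = 35.
|Patch 1∩Patch 2|: x∈[4,6], y∈[2,3] → 2·1 = 2.
|Patch 1∩Patch 3|: x∈[2,6], y∈[2,7] → 4·5 = 20.
|Patch 2∩Patch 3|: x∈[4,7], y∈[1,3] → 3·2 = 6.
|Patch 1∩Patch 2∩Patch 3| = 2.
|Patch 1 ∪ Patch 2 ∪ Patch 3| = 77 − 28 + 2 = 51.00.

51.00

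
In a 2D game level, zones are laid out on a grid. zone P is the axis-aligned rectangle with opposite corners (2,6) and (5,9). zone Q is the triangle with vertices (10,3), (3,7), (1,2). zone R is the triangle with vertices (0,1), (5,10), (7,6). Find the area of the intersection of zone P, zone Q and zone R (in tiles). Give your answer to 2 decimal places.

0.84

The intersection is the polygon with vertices (4.75,6), (2.778,6), (3.253,6.855).
By the shoelace formula its area is 0.84.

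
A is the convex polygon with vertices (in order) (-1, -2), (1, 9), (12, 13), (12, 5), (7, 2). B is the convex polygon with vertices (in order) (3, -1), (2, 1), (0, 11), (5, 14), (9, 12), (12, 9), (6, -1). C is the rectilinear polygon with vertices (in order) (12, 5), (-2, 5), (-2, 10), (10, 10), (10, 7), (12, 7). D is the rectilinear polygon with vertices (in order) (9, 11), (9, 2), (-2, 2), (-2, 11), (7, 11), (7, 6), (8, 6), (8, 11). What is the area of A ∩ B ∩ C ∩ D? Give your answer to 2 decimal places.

34.95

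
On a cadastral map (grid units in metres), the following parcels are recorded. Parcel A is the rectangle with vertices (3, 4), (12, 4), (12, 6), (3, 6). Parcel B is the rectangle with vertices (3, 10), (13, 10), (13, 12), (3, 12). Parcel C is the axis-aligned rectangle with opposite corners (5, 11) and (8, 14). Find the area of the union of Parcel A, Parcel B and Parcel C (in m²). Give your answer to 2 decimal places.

By inclusion–exclusion:
Individual areas: |Parcel A| = 18, |Parcel B| = 20, |Parcel C| = 9.
|Parcel A∩Parcel B| = 0 (no overlap).
|Parcel A∩Parcel C| = 0 (no overlap).
|Parcel B∩Parcel C|: x∈[5,8], y∈[11,12] → 3·1 = 3.
|Parcel A∩Parcel B∩Parcel C| = 0.
|Parcel A ∪ Parcel B ∪ Parcel C| = 47 − 3 + 0 = 44.00.

44.00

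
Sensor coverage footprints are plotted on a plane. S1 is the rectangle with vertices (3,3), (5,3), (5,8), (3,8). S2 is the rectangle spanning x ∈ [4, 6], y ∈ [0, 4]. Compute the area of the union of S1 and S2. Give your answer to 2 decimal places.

By inclusion–exclusion:
Individual areas: |S1| = 10, |S2| = 8.
|S1∩S2|: x∈[4,5], y∈[3,4] → 1·1 = 1.
|S1 ∪ S2| = 18 − 1 = 17.00.

17.00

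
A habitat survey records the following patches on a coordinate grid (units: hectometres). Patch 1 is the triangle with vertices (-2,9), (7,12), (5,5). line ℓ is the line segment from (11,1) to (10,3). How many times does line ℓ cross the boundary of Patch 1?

0

The segment lies entirely outside Patch 1 and never meets its boundary.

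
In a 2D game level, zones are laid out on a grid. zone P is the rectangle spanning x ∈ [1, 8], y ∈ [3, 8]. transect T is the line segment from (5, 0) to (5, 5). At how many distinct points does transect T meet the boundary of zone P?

1

The segment meets the boundary at (5,3).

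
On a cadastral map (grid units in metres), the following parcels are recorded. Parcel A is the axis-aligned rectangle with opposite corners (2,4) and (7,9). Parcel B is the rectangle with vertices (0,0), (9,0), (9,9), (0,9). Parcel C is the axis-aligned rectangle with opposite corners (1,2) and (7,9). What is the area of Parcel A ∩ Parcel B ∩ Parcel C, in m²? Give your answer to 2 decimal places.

The intersection is the polygon with vertices (2,4), (2,9), (7,9), (7,4).
By the shoelace formula its area is 25.00.

25.00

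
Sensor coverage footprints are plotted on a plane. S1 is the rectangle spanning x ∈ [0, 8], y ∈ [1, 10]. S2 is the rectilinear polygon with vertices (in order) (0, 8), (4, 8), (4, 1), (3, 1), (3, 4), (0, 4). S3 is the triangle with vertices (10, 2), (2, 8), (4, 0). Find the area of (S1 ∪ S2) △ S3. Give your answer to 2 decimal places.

53.58

|S1 ∪ S2| = 72.
|(S1 ∪ S2) ∩ S3| = 22.2083.
|(S1 ∪ S2) △ S3| = 72 + 26 − 44.4167 = 53.58.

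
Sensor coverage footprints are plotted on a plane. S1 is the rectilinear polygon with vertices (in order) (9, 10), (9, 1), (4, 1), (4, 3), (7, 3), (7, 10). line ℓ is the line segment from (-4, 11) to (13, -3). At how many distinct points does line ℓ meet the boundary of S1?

2

The segment meets the boundary at (8.143,1), (5.714,3).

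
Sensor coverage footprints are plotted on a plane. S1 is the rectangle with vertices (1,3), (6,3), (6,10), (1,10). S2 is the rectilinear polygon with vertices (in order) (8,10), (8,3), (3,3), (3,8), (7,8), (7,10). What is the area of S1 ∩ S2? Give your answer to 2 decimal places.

The intersection is the polygon with vertices (6,3), (3,3), (3,8), (6,8).
By the shoelace formula its area is 15.00.

15.00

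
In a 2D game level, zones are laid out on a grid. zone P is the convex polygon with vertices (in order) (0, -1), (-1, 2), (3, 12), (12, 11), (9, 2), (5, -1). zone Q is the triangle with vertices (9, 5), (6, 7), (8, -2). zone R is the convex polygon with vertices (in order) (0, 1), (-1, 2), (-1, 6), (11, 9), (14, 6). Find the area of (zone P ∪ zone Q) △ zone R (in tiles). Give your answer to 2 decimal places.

|zone P ∪ zone Q| = 116.351.
|(zone P ∪ zone Q) ∩ zone R| = 50.6776.
|(zone P ∪ zone Q) △ zone R| = 116.351 + 62 − 101.3551 = 77.00.

77.00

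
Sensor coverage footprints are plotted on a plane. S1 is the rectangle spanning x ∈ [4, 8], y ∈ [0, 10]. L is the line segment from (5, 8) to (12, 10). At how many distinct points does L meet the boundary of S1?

The segment meets the boundary at (8,8.857).

1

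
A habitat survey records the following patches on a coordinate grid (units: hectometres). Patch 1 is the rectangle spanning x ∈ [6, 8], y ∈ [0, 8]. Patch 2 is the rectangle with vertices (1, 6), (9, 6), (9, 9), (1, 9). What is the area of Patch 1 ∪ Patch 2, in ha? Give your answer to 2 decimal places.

36.00

By inclusion–exclusion:
Individual areas: |Patch 1| = 16, |Patch 2| = 24.
|Patch 1∩Patch 2|: x∈[6,8], y∈[6,8] → 2·2 = 4.
|Patch 1 ∪ Patch 2| = 40 − 4 = 36.00.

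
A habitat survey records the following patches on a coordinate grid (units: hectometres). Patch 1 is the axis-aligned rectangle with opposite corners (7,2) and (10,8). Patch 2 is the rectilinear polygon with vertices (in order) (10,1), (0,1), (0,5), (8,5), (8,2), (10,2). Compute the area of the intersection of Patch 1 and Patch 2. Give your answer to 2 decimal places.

3.00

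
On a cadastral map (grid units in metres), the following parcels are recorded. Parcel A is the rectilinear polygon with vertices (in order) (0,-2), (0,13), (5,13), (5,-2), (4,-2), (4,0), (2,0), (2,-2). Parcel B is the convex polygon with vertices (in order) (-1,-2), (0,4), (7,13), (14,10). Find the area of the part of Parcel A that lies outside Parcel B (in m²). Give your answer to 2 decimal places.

|Parcel A| = 71, |Parcel A∩Parcel B| = 32.0714.
|Parcel A ∖ Parcel B| = |Parcel A| − |Parcel A∩Parcel B| = 71 − 32.0714 = 38.93.

38.93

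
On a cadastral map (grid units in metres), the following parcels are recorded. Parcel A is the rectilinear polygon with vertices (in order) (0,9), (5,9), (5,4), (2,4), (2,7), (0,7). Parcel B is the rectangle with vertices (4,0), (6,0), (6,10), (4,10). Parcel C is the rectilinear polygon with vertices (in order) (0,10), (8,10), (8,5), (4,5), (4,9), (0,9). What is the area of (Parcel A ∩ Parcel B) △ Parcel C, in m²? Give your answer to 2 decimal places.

|Parcel A ∩ Parcel B| = 5.
|(Parcel A ∩ Parcel B) ∩ Parcel C| = 4.
|(Parcel A ∩ Parcel B) △ Parcel C| = 5 + 24 − 8 = 21.00.

21.00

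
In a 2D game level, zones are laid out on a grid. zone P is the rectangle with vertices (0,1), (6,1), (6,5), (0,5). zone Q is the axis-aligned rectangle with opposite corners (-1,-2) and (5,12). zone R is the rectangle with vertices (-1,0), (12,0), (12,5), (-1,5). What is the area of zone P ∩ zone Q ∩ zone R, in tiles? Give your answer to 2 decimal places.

20.00

The intersection is the polygon with vertices (0,5), (5,5), (5,1), (0,1).
By the shoelace formula its area is 20.00.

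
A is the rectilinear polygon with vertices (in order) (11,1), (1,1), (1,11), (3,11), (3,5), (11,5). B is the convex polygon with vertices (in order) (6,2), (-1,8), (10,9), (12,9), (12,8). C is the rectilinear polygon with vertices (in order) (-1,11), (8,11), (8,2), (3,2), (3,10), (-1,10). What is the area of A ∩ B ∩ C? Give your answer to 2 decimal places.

9.14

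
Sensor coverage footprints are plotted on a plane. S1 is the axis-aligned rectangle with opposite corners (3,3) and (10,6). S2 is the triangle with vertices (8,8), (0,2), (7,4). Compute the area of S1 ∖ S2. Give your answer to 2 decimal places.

|S1| = 21, |S1∩S2| = 8.7083.
|S1 ∖ S2| = |S1| − |S1∩S2| = 21 − 8.7083 = 12.29.

12.29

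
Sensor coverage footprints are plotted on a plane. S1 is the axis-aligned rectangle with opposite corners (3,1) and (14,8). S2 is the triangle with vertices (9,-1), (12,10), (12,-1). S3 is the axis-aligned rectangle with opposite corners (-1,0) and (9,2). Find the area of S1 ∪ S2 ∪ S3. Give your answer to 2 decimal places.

97.00

By inclusion–exclusion:
Individual areas: |S1| = 77, |S2| = 16.5, |S3| = 20.
|S1∩S2| = 10.5.
|S1∩S3|: x∈[3,9], y∈[1,2] → 6·1 = 6.
|S2∩S3| = 0.
|S1∩S2∩S3| = 0.
|S1 ∪ S2 ∪ S3| = 113.5 − 16.5 + 0 = 97.00.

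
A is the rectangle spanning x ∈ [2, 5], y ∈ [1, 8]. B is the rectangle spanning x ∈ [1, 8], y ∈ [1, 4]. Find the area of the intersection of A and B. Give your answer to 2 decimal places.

9.00

|A∩B|: x∈[2,5], y∈[1,4] → 3·3 = 9.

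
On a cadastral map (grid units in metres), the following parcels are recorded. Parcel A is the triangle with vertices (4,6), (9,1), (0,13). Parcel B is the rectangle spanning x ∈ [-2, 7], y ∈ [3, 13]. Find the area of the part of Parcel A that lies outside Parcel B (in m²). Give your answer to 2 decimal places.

|Parcel A| = 7.5, |Parcel A∩Parcel B| = 6.8333.
|Parcel A ∖ Parcel B| = |Parcel A| − |Parcel A∩Parcel B| = 7.5 − 6.8333 = 0.67.

0.67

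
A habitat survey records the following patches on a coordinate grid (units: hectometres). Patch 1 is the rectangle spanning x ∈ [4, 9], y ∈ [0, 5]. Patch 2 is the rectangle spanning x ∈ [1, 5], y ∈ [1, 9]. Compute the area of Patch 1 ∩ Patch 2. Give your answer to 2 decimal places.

4.00

|Patch 1∩Patch 2|: x∈[4,5], y∈[1,5] → 1·4 = 4.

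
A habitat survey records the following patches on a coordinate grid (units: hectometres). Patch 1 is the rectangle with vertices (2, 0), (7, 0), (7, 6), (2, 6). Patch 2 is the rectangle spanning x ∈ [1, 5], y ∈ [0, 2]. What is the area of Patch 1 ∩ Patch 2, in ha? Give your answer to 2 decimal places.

6.00

|Patch 1∩Patch 2|: x∈[2,5], y∈[0,2] → 3·2 = 6.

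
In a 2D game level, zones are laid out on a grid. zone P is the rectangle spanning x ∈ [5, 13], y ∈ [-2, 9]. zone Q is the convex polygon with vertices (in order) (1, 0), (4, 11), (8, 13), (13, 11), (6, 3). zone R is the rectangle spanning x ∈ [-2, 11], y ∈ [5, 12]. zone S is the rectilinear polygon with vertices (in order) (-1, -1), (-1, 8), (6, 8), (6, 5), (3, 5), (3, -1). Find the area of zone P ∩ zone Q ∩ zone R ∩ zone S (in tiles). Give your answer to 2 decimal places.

The intersection is the polygon with vertices (5,5), (5,8), (6,8), (6,5).
By the shoelace formula its area is 3.00.

3.00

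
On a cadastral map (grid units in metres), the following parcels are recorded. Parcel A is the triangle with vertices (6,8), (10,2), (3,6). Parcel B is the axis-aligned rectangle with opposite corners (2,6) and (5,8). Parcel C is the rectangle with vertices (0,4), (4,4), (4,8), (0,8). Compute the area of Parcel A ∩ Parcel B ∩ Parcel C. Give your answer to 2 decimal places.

0.33

The intersection is the polygon with vertices (3,6), (4,6.667), (4,6).
By the shoelace formula its area is 0.33.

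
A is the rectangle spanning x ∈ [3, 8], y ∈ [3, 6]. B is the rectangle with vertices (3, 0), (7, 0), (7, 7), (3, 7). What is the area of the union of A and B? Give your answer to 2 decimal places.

By inclusion–exclusion:
Individual areas: |A| = 15, |B| = 28.
|A∩B|: x∈[3,7], y∈[3,6] → 4·3 = 12.
|A ∪ B| = 43 − 12 = 31.00.

31.00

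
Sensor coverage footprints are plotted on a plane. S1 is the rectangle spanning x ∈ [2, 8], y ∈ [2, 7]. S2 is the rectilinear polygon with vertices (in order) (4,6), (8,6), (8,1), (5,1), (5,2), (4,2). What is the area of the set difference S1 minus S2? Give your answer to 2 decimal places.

|S1| = 30, |S1∩S2| = 16.
|S1 ∖ S2| = |S1| − |S1∩S2| = 30 − 16 = 14.00.

14.00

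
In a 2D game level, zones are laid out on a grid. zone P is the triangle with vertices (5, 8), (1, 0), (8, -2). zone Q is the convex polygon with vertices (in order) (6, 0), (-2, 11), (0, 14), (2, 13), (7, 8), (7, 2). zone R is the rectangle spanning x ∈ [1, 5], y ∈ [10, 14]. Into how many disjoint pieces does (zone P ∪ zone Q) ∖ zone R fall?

1

(zone P ∪ zone Q) ∖ zone R is a single connected region.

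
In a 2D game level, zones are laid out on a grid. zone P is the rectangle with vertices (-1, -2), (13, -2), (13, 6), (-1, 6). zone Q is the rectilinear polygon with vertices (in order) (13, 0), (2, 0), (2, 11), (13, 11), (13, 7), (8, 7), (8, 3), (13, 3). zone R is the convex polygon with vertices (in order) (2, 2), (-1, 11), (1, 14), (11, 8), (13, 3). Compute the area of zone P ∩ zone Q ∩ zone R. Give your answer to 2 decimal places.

The intersection is the polygon with vertices (2,6), (8,6), (8,3), (13,3), (2,2).
By the shoelace formula its area is 23.50.

23.50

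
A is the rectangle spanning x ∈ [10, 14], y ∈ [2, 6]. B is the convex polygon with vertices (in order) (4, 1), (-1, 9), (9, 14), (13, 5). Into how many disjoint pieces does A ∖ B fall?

A ∖ B is a single connected region.

1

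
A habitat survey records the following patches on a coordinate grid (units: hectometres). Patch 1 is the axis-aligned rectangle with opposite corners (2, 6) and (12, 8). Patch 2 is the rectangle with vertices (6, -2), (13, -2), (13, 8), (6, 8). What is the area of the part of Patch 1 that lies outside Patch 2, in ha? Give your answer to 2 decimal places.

|Patch 1∩Patch 2|: x∈[6,12], y∈[6,8] → 6·2 = 12.
|Patch 1| = 20.
|Patch 1 ∖ Patch 2| = |Patch 1| − |Patch 1∩Patch 2| = 20 − 12 = 8.00.

8.00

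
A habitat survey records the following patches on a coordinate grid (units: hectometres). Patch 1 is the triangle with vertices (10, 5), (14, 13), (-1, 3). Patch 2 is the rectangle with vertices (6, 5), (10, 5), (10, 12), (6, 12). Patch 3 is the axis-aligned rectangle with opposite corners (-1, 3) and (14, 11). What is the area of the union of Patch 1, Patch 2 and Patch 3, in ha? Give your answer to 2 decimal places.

126.00

By inclusion–exclusion:
Individual areas: |Patch 1| = 40, |Patch 2| = 28, |Patch 3| = 120.
|Patch 1∩Patch 2| = 16.
|Patch 1∩Patch 3| = 38.
|Patch 2∩Patch 3|: x∈[6,10], y∈[5,11] → 4·6 = 24.
|Patch 1∩Patch 2∩Patch 3| = 16.
|Patch 1 ∪ Patch 2 ∪ Patch 3| = 188 − 78 + 16 = 126.00.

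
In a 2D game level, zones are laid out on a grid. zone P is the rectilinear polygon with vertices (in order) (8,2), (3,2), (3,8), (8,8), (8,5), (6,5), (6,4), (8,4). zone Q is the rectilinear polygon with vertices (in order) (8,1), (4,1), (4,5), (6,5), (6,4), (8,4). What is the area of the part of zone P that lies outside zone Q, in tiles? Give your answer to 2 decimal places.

|zone P| = 28, |zone P∩zone Q| = 10.
|zone P ∖ zone Q| = |zone P| − |zone P∩zone Q| = 28 − 10 = 18.00.

18.00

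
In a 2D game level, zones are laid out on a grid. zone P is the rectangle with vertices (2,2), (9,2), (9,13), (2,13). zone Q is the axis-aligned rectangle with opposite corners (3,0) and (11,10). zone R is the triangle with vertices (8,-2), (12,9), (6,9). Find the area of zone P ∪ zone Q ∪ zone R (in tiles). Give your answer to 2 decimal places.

111.47

By inclusion–exclusion:
Individual areas: |zone P| = 77, |zone Q| = 80, |zone R| = 33.
|zone P∩zone Q|: x∈[3,9], y∈[2,10] → 6·8 = 48.
|zone P∩zone R| = 16.5455.
|zone Q∩zone R| = 30.5341.
|zone P∩zone Q∩zone R| = 16.5455.
|zone P ∪ zone Q ∪ zone R| = 190 − 95.0795 + 16.5455 = 111.47.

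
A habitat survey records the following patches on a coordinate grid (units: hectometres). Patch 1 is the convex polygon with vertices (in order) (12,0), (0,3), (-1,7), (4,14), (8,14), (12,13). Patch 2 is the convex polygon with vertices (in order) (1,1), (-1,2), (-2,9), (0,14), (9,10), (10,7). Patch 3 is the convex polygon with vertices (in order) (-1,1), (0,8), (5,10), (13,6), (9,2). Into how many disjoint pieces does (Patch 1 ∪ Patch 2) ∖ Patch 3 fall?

(Patch 1 ∪ Patch 2) ∖ Patch 3 splits into 3 disjoint pieces (area 0.0686, area 73.4845, area 11.6071).

3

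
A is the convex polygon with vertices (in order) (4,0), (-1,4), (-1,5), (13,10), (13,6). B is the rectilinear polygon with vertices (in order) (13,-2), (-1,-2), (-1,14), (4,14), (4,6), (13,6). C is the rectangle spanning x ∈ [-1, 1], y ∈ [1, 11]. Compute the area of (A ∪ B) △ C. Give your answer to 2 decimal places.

|A ∪ B| = 173.5357.
|(A ∪ B) ∩ C| = 20.
|(A ∪ B) △ C| = 173.5357 + 20 − 40 = 153.54.

153.54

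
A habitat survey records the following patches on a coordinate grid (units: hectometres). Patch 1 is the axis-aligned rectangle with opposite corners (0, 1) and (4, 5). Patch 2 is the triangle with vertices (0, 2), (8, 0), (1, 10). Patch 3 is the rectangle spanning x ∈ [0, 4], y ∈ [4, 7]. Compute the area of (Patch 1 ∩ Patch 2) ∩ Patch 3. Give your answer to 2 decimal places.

3.69

The region (Patch 1 ∩ Patch 2) ∩ Patch 3 is the polygon with vertices (4,4), (0.25,4), (0.375,5), (4,5).
By the shoelace formula its area is 3.69.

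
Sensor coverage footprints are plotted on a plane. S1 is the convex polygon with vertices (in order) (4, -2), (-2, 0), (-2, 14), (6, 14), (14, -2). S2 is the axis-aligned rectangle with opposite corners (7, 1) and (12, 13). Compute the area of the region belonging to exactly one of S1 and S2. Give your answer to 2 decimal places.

186.00

|S1| = 186, |S2| = 60, |S1∩S2| = 30.
|S1 △ S2| = |S1| + |S2| − 2·|S1∩S2| = 186 + 60 − 60 = 186.00.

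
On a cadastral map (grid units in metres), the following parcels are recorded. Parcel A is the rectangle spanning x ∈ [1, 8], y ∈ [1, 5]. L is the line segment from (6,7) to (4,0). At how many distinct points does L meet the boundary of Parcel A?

2

The segment meets the boundary at (4.286,1), (5.429,5).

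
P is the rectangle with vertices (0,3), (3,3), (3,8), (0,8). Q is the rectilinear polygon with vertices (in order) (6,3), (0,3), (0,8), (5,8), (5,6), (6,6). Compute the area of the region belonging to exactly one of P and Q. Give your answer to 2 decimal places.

13.00

|P| = 15, |Q| = 28, |P∩Q| = 15.
|P △ Q| = |P| + |Q| − 2·|P∩Q| = 15 + 28 − 30 = 13.00.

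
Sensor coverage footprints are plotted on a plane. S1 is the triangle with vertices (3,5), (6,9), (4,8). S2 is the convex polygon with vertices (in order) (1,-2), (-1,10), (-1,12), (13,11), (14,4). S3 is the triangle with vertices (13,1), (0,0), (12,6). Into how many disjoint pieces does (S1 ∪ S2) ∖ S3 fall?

(S1 ∪ S2) ∖ S3 splits into 2 disjoint pieces (area 116.4101, area 5.9626).

2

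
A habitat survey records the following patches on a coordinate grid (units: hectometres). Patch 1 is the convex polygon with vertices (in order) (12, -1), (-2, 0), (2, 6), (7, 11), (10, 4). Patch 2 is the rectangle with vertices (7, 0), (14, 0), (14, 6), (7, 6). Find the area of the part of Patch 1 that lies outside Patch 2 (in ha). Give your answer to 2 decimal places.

66.66

|Patch 1| = 87, |Patch 1∩Patch 2| = 20.3429.
|Patch 1 ∖ Patch 2| = |Patch 1| − |Patch 1∩Patch 2| = 87 − 20.3429 = 66.66.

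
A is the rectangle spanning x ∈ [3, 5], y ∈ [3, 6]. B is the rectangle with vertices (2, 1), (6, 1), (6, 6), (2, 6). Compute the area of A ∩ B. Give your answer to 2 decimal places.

6.00

|A∩B|: x∈[3,5], y∈[3,6] → 2·3 = 6.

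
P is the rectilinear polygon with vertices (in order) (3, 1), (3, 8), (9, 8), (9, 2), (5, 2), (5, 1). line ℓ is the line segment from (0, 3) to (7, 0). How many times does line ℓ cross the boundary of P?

2

The segment meets the boundary at (4.667,1), (3,1.714).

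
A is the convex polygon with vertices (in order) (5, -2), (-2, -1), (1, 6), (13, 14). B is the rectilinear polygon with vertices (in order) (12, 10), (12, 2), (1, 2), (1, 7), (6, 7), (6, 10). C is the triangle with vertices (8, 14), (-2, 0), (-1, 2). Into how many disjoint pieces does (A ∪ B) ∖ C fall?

(A ∪ B) ∖ C splits into 2 disjoint pieces (area 110.3885, area 2.9722).

2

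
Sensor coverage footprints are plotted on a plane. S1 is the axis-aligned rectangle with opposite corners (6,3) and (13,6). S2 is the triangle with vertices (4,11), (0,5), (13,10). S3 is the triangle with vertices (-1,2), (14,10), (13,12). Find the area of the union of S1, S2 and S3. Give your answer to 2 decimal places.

65.29

By inclusion–exclusion:
Individual areas: |S1| = 21, |S2| = 29, |S3| = 19.
|S1∩S2| = 0.
|S1∩S3| = 0.0667.
|S2∩S3| = 3.6436.
|S1∩S2∩S3| = 0.
|S1 ∪ S2 ∪ S3| = 69 − 3.7103 + 0 = 65.29.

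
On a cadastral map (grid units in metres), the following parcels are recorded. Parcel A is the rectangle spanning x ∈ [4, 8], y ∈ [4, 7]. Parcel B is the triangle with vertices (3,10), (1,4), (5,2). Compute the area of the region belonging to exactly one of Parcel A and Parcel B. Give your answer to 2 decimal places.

25.00

|Parcel A| = 12, |Parcel B| = 14, |Parcel A∩Parcel B| = 0.5.
|Parcel A △ Parcel B| = |Parcel A| + |Parcel B| − 2·|Parcel A∩Parcel B| = 12 + 14 − 1 = 25.00.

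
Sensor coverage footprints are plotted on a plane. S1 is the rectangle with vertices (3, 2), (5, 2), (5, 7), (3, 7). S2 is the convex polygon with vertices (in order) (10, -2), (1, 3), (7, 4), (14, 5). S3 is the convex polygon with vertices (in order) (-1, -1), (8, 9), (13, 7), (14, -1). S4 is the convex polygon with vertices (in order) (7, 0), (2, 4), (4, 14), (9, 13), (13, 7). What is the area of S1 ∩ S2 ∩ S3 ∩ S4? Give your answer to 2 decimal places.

2.10

The intersection is the polygon with vertices (3,3.333), (5,3.667), (5,2), (4.5,2), (3,3.2).
By the shoelace formula its area is 2.10.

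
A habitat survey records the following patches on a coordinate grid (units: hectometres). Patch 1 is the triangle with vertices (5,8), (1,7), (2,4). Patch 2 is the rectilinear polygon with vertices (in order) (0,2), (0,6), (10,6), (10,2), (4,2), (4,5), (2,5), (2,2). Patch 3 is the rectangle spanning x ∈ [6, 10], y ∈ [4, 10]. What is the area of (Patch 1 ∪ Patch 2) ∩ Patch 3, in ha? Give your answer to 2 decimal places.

The region (Patch 1 ∪ Patch 2) ∩ Patch 3 is the polygon with vertices (10,6), (10,4), (6,4), (6,6).
By the shoelace formula its area is 8.00.

8.00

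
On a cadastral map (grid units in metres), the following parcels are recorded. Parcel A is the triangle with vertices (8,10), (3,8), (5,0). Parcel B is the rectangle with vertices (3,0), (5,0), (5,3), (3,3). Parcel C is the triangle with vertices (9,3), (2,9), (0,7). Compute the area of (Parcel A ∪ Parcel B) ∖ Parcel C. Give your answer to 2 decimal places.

21.61

|Parcel A ∪ Parcel B| = 26.875.
|(Parcel A ∪ Parcel B) ∩ Parcel C| = 5.263.
|(Parcel A ∪ Parcel B) ∖ Parcel C| = 26.875 − 5.263 = 21.61.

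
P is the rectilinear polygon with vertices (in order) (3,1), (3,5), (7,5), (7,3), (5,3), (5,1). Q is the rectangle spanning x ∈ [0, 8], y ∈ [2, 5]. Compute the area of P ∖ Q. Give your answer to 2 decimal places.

2.00

|P| = 12, |P∩Q| = 10.
|P ∖ Q| = |P| − |P∩Q| = 12 − 10 = 2.00.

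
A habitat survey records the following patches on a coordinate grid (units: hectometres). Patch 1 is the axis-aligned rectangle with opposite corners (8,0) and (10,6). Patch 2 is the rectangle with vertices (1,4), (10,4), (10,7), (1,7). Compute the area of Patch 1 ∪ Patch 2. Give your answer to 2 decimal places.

By inclusion–exclusion:
Individual areas: |Patch 1| = 12, |Patch 2| = 27.
|Patch 1∩Patch 2|: x∈[8,10], y∈[4,6] → 2·2 = 4.
|Patch 1 ∪ Patch 2| = 39 − 4 = 35.00.

35.00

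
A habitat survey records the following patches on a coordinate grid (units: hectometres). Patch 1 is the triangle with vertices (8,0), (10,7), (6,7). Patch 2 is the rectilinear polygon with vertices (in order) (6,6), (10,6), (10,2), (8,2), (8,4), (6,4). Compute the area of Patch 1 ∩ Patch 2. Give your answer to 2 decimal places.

The intersection is the polygon with vertices (8.571,2), (8,2), (8,4), (6.857,4), (6.286,6), (9.714,6).
By the shoelace formula its area is 7.43.

7.43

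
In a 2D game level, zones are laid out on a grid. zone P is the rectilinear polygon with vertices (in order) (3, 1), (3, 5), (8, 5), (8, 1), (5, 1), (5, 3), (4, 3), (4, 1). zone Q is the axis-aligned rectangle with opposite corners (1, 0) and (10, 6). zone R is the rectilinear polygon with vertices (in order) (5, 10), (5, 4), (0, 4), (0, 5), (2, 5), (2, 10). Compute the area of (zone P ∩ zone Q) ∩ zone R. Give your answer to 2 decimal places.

The region (zone P ∩ zone Q) ∩ zone R is the polygon with vertices (5,5), (5,4), (3,4), (3,5).
By the shoelace formula its area is 2.00.

2.00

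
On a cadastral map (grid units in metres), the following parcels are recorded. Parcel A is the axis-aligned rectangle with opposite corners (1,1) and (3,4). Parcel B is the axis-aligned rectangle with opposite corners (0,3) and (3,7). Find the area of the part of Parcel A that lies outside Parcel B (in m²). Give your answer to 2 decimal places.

|Parcel A∩Parcel B|: x∈[1,3], y∈[3,4] → 2·1 = 2.
|Parcel A| = 6.
|Parcel A ∖ Parcel B| = |Parcel A| − |Parcel A∩Parcel B| = 6 − 2 = 4.00.

4.00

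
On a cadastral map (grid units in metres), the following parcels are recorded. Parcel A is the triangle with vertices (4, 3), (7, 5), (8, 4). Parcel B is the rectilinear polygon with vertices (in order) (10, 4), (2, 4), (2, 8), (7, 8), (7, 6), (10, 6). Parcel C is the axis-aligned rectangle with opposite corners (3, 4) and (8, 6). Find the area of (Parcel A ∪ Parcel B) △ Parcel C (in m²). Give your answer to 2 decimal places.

|Parcel A ∪ Parcel B| = 27.25.
|(Parcel A ∪ Parcel B) ∩ Parcel C| = 10.
|(Parcel A ∪ Parcel B) △ Parcel C| = 27.25 + 10 − 20 = 17.25.

17.25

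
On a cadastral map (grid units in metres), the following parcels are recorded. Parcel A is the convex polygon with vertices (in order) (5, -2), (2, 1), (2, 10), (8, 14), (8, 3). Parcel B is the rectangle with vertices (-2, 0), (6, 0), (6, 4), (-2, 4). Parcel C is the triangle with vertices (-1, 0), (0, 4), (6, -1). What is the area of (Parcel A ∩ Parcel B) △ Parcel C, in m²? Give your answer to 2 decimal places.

24.47

|Parcel A ∩ Parcel B| = 15.5.
|(Parcel A ∩ Parcel B) ∩ Parcel C| = 2.7667.
|(Parcel A ∩ Parcel B) △ Parcel C| = 15.5 + 14.5 − 5.5333 = 24.47.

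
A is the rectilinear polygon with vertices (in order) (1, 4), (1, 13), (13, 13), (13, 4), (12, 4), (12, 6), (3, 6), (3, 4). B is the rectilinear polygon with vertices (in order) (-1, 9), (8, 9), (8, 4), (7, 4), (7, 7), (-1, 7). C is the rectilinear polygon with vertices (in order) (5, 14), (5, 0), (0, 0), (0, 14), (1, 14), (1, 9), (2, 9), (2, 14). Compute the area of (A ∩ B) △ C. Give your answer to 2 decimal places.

64.00

|A ∩ B| = 15.
|(A ∩ B) ∩ C| = 8.
|(A ∩ B) △ C| = 15 + 65 − 16 = 64.00.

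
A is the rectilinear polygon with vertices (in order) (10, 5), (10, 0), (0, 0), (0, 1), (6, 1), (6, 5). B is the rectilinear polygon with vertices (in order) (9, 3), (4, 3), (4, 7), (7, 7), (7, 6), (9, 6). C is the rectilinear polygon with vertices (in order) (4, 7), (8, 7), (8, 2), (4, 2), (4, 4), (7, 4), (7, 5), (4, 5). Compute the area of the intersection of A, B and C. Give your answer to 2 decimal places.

3.00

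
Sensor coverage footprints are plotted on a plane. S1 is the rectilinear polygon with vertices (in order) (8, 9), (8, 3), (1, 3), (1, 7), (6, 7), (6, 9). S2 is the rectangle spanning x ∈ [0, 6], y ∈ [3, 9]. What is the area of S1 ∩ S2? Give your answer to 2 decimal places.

20.00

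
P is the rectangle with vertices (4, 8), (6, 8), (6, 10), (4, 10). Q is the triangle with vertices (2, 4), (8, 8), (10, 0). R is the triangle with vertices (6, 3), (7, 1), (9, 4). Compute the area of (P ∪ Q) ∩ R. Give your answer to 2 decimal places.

3.35

The region (P ∪ Q) ∩ R is the polygon with vertices (6.667,1.667), (6,3), (9,4), (7.25,1.375).
By the shoelace formula its area is 3.35.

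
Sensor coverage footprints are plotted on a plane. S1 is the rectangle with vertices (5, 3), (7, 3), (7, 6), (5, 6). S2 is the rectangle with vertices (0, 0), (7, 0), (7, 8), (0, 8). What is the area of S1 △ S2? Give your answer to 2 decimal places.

|S1∩S2|: x∈[5,7], y∈[3,6] → 2·3 = 6.
|S1 △ S2| = |S1| + |S2| − 2·|S1∩S2| = 6 + 56 − 12 = 50.00.

50.00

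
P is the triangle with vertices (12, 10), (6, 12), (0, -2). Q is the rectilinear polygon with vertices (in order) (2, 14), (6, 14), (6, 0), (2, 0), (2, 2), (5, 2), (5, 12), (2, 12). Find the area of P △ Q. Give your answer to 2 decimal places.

55.33

|P| = 48, |Q| = 26, |P∩Q| = 9.3333.
|P △ Q| = |P| + |Q| − 2·|P∩Q| = 48 + 26 − 18.6667 = 55.33.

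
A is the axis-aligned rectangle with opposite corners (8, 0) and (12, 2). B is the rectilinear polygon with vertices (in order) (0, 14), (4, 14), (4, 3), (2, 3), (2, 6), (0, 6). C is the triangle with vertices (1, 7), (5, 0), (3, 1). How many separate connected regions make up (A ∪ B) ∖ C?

(A ∪ B) ∖ C splits into 3 disjoint pieces (area 8, area 36.4345, area 0.1667).

3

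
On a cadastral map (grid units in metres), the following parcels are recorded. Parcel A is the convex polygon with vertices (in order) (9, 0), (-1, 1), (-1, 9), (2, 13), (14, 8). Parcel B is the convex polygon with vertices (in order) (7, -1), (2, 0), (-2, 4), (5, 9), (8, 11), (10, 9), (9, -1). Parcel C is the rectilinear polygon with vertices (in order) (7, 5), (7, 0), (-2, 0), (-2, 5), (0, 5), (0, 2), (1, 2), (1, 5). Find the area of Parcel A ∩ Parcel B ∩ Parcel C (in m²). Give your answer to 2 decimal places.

29.92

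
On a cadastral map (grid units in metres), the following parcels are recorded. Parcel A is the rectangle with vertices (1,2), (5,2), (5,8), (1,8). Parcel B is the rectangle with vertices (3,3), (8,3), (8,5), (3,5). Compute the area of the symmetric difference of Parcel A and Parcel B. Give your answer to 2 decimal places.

|Parcel A∩Parcel B|: x∈[3,5], y∈[3,5] → 2·2 = 4.
|Parcel A △ Parcel B| = |Parcel A| + |Parcel B| − 2·|Parcel A∩Parcel B| = 24 + 10 − 8 = 26.00.

26.00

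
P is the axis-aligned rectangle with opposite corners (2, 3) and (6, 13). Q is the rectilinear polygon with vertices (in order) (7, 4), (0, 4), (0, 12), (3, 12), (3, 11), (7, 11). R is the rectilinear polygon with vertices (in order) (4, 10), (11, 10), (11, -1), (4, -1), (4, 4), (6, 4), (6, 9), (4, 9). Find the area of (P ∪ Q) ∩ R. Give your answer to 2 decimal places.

|P ∪ Q| = 63.
|(P ∪ Q) ∩ R| = 10.00.

10.00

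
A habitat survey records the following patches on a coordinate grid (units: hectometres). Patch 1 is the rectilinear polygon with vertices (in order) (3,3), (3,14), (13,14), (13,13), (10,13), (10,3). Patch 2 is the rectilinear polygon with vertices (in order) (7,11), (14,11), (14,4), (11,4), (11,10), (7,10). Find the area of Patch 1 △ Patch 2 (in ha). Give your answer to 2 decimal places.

99.00

|Patch 1| = 80, |Patch 2| = 25, |Patch 1∩Patch 2| = 3.
|Patch 1 △ Patch 2| = |Patch 1| + |Patch 2| − 2·|Patch 1∩Patch 2| = 80 + 25 − 6 = 99.00.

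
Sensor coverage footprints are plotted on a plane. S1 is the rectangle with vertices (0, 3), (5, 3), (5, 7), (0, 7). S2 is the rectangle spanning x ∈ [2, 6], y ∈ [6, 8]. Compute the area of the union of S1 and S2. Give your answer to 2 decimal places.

25.00

By inclusion–exclusion:
Individual areas: |S1| = 20, |S2| = 8.
|S1∩S2|: x∈[2,5], y∈[6,7] → 3·1 = 3.
|S1 ∪ S2| = 28 − 3 = 25.00.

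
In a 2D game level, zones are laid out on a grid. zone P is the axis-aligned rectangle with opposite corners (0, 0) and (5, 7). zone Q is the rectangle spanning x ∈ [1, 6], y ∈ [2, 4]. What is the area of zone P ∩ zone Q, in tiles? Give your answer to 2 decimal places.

|zone P∩zone Q|: x∈[1,5], y∈[2,4] → 4·2 = 8.

8.00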